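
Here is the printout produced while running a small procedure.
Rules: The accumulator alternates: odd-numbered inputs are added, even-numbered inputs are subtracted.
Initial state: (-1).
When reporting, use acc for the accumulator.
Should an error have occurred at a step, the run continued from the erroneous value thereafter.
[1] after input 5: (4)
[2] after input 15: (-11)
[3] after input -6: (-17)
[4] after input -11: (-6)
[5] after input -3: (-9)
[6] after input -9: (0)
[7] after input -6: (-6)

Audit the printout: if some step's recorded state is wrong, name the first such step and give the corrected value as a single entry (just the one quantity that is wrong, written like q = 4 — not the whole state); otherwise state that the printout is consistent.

Step 1: acc = -1 + 5 = 4 — agrees with the printout.
Step 2: acc = 4 - 15 = -11 — exactly as logged.
Step 3: acc = -11 + -6 = -17 — no discrepancy.
Step 4: acc = -17 - -11 = -6 — consistent with the printout.
Step 5: acc = -6 + -3 = -9 — checks out.
Step 6: acc = -9 - -9 = 0 — exactly as logged.
Step 7: acc = 0 + -6 = -6 — verified.
The whole run recomputes cleanly — no discrepancies.

no error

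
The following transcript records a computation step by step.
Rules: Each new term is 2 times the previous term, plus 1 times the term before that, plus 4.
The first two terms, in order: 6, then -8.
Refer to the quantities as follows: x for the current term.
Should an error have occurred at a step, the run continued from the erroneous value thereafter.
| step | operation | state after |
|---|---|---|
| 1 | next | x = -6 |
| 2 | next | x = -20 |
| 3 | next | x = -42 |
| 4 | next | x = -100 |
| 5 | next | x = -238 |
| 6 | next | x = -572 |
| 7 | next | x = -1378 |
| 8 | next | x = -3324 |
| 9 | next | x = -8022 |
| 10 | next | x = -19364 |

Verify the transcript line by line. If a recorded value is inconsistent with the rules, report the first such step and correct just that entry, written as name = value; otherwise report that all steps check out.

step 2, x = -16

1. x = 2*(-8) + (1)*(6) + (4) = -6 (confirmed correct)
2. x = 2*(-6) + (1)*(-8) + (4) = -16 (not what was recorded)
Step 2 is the first one off; corrected, x = -16.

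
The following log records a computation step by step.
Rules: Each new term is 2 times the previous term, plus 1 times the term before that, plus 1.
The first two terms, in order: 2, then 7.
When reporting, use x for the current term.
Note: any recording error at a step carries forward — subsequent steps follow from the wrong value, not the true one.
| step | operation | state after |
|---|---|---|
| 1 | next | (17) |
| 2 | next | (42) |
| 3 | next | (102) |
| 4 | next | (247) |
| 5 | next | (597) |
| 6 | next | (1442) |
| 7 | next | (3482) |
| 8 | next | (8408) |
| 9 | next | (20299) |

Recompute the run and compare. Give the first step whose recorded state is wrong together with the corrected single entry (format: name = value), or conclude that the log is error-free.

step 8, x = 8407

Recomputing the run from the initial state:
step 1: x = 17
step 2: x = 42
step 3: x = 102
step 4: x = 247
step 5: x = 597
step 6: x = 1442
step 7: x = 3482
step 8: x = 8407
step 9: x = 20297
The first disagreement with the log is at step 8, where the value should be x = 8407.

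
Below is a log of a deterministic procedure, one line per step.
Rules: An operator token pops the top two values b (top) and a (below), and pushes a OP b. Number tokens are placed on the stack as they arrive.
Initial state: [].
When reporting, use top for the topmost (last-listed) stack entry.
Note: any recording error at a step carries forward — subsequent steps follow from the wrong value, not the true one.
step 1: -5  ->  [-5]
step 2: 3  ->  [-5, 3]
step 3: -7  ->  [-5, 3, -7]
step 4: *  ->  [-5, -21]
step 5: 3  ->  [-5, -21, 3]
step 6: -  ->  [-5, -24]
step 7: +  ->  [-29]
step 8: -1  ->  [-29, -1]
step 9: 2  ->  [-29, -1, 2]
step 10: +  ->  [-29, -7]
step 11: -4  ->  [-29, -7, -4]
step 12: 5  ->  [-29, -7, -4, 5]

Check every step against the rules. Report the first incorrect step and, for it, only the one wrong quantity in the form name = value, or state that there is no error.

step 10, top = 1

step 1: push -5: top = -5 -> no discrepancy
step 2: push 3: top = 3 -> in agreement
step 3: push -7: top = -7 -> exactly as logged
step 4: 3 * -7 = -21 -> in agreement
step 5: push 3: top = 3 -> exactly as logged
step 6: -21 - 3 = -24 -> agrees with the log
step 7: -5 + -24 = -29 -> consistent with the log
step 8: push -1: top = -1 -> no discrepancy
step 9: push 2: top = 2 -> same as recorded
step 10: -1 + 2 = 1 -> not what was recorded
So the first discrepancy is step 10, where the right value is top = 1.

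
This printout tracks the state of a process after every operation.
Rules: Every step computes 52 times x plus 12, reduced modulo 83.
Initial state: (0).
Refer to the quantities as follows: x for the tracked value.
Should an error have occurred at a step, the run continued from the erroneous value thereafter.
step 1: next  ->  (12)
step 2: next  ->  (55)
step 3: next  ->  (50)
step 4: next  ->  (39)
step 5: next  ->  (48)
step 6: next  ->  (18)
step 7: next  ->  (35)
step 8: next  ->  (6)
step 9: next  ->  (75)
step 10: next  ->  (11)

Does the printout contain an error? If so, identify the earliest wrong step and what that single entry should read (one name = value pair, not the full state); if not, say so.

no error

Recomputing the run from the initial state:
step 1: x = 12
step 2: x = 55
step 3: x = 50
step 4: x = 39
step 5: x = 48
step 6: x = 18
step 7: x = 35
step 8: x = 6
step 9: x = 75
step 10: x = 11
This matches the printout at every step.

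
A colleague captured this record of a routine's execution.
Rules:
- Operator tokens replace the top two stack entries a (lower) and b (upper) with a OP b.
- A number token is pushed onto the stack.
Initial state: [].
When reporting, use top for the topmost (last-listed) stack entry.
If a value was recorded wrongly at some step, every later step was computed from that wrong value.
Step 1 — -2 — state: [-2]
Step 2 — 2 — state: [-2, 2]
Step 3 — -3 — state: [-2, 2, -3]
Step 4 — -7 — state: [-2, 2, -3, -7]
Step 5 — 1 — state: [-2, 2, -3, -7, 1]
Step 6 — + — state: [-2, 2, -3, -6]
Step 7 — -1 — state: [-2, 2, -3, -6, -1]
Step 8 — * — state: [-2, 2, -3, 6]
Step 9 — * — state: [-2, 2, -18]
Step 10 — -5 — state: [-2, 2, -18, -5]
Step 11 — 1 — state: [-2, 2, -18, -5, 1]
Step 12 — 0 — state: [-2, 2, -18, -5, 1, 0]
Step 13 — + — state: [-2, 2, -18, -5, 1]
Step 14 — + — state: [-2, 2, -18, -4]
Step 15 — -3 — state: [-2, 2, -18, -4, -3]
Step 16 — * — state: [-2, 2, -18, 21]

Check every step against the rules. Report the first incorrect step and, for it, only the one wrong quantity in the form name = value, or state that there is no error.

step 16, top = 12

Step 1: push -2: top = -2 — agrees with the record.
Step 2: push 2: top = 2 — in agreement.
Step 3: push -3: top = -3 — consistent with the record.
Step 4: push -7: top = -7 — checks out.
Step 5: push 1: top = 1 — exactly as logged.
Step 6: -7 + 1 = -6 — exactly as logged.
Step 7: push -1: top = -1 — same as recorded.
Step 8: -6 * -1 = 6 — confirmed correct.
Step 9: -3 * 6 = -18 — checks out.
Step 10: push -5: top = -5 — matches.
Step 11: push 1: top = 1 — matches.
Step 12: push 0: top = 0 — matches.
Step 13: 1 + 0 = 1 — in agreement.
Step 14: -5 + 1 = -4 — consistent with the record.
Step 15: push -3: top = -3 — matches.
Step 16: -4 * -3 = 12 — the record has a different value.
Conclusion: step 16 carries the first error; the entry should be top = 12.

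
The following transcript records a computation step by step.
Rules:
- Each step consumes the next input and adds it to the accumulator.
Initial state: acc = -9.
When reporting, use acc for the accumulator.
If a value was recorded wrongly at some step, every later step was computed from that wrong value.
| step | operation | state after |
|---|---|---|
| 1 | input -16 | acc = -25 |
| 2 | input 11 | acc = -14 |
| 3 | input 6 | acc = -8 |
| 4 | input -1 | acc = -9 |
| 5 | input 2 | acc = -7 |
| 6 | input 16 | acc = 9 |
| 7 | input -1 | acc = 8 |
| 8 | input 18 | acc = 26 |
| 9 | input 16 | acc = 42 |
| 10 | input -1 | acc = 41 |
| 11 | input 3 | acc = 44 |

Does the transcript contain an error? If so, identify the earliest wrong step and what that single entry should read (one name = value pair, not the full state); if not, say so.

Recomputing the run from the initial state:
step 1: acc = -25
step 2: acc = -14
step 3: acc = -8
step 4: acc = -9
step 5: acc = -7
step 6: acc = 9
step 7: acc = 8
step 8: acc = 26
step 9: acc = 42
step 10: acc = 41
step 11: acc = 44
This matches the transcript at every step.

no error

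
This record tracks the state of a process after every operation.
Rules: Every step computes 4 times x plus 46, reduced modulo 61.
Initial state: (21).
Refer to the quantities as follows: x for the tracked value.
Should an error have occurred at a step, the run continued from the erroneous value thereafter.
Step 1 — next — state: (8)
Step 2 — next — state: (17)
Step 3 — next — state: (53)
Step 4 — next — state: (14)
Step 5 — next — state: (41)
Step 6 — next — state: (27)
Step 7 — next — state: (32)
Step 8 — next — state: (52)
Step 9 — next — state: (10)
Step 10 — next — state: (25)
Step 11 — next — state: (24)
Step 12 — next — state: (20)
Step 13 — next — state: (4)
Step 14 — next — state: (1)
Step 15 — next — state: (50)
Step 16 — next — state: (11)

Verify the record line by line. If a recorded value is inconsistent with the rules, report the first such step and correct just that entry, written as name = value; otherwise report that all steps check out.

Step 1: x = (4*21 + 46) mod 61 = 8 — same as recorded.
Step 2: x = (4*8 + 46) mod 61 = 17 — consistent with the record.
Step 3: x = (4*17 + 46) mod 61 = 53 — checks out.
Step 4: x = (4*53 + 46) mod 61 = 14 — verified.
Step 5: x = (4*14 + 46) mod 61 = 41 — no discrepancy.
Step 6: x = (4*41 + 46) mod 61 = 27 — exactly as logged.
Step 7: x = (4*27 + 46) mod 61 = 32 — in agreement.
Step 8: x = (4*32 + 46) mod 61 = 52 — exactly as logged.
Step 9: x = (4*52 + 46) mod 61 = 10 — no discrepancy.
Step 10: x = (4*10 + 46) mod 61 = 25 — same as recorded.
Step 11: x = (4*25 + 46) mod 61 = 24 — matches.
Step 12: x = (4*24 + 46) mod 61 = 20 — verified.
Step 13: x = (4*20 + 46) mod 61 = 4 — agrees with the record.
Step 14: x = (4*4 + 46) mod 61 = 1 — no discrepancy.
Step 15: x = (4*1 + 46) mod 61 = 50 — verified.
Step 16: x = (4*50 + 46) mod 61 = 2 — first mismatch against the record.
That makes step 16 the first incorrect line — x = 2 is what it should show.

step 16, x = 2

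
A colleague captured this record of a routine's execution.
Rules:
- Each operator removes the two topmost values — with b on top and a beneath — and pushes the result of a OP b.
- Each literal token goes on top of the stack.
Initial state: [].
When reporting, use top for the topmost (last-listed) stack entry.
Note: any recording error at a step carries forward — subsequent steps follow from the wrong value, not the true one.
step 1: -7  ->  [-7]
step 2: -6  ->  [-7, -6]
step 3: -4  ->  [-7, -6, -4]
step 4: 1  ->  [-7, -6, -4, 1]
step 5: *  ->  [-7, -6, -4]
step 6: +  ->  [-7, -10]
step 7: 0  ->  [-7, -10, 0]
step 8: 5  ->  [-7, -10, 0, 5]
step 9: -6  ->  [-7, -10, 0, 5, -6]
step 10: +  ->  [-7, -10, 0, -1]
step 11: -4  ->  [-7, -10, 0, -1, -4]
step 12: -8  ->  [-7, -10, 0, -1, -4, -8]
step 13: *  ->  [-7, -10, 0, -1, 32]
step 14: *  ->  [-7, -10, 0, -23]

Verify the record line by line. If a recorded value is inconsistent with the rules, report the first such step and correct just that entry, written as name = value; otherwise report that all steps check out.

1. push -7: top = -7 (matches)
2. push -6: top = -6 (agrees with the record)
3. push -4: top = -4 (in agreement)
4. push 1: top = 1 (checks out)
5. -4 * 1 = -4 (consistent with the record)
6. -6 + -4 = -10 (exactly as logged)
7. push 0: top = 0 (no discrepancy)
8. push 5: top = 5 (exactly as logged)
9. push -6: top = -6 (confirmed correct)
10. 5 + -6 = -1 (same as recorded)
11. push -4: top = -4 (in agreement)
12. push -8: top = -8 (verified)
13. -4 * -8 = 32 (in agreement)
14. -1 * 32 = -32 (the record disagrees here)
So the first discrepancy is step 14, where the right value is top = -32.

step 14, top = -32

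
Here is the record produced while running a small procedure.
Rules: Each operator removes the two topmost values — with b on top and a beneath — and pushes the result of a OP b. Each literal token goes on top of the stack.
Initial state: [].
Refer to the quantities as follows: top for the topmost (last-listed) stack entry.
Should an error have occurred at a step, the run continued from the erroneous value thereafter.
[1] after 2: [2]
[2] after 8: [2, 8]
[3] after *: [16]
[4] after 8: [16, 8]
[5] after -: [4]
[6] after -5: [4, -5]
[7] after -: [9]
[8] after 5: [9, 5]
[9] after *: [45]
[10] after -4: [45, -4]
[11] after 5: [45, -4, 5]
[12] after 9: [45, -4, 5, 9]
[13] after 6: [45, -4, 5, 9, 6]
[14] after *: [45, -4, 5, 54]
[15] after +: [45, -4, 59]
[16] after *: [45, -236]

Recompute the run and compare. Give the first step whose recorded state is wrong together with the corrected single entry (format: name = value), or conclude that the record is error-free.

step 5, top = 8

Recomputing the run from the initial state:
step 1: [2]
step 2: [2, 8]
step 3: [16]
step 4: [16, 8]
step 5: [8]
step 6: [8, -5]
step 7: [13]
step 8: [13, 5]
step 9: [65]
step 10: [65, -4]
step 11: [65, -4, 5]
step 12: [65, -4, 5, 9]
step 13: [65, -4, 5, 9, 6]
step 14: [65, -4, 5, 54]
step 15: [65, -4, 59]
step 16: [65, -236]
The first disagreement with the record is at step 5, where the value should be top = 8.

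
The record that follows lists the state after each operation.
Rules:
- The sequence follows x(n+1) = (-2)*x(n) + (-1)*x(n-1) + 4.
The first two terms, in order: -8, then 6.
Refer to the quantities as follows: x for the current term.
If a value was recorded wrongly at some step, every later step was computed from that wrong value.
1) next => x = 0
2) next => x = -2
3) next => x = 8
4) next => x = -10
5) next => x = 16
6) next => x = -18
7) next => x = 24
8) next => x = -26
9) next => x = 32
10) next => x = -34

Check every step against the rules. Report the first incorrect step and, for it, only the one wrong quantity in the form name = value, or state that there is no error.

step 1: x = -2*(6) + (-1)*(-8) + (4) = 0 -> consistent with the record
step 2: x = -2*(0) + (-1)*(6) + (4) = -2 -> consistent with the record
step 3: x = -2*(-2) + (-1)*(0) + (4) = 8 -> agrees with the record
step 4: x = -2*(8) + (-1)*(-2) + (4) = -10 -> same as recorded
step 5: x = -2*(-10) + (-1)*(8) + (4) = 16 -> verified
step 6: x = -2*(16) + (-1)*(-10) + (4) = -18 -> matches
step 7: x = -2*(-18) + (-1)*(16) + (4) = 24 -> same as recorded
step 8: x = -2*(24) + (-1)*(-18) + (4) = -26 -> matches
step 9: x = -2*(-26) + (-1)*(24) + (4) = 32 -> consistent with the record
step 10: x = -2*(32) + (-1)*(-26) + (4) = -34 -> in agreement
All entries verified; no error found.

no error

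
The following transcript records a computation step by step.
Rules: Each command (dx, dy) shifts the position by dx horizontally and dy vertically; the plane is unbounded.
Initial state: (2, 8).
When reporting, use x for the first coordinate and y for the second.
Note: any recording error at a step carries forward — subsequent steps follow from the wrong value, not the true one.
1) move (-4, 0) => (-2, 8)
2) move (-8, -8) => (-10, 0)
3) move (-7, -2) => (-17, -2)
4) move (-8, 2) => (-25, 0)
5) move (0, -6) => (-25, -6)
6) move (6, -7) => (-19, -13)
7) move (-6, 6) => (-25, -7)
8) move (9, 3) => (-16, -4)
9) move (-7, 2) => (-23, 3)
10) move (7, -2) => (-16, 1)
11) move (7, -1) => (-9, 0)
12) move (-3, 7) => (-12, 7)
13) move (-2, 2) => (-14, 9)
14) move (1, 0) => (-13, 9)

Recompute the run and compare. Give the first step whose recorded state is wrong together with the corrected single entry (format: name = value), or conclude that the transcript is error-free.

step 1: x = 2 + (-4) = -2, y = 8 + (0) = 8 -> in agreement
step 2: x = -2 + (-8) = -10, y = 8 + (-8) = 0 -> matches
step 3: x = -10 + (-7) = -17, y = 0 + (-2) = -2 -> consistent with the transcript
step 4: x = -17 + (-8) = -25, y = -2 + (2) = 0 -> checks out
step 5: x = -25 + (0) = -25, y = 0 + (-6) = -6 -> consistent with the transcript
step 6: x = -25 + (6) = -19, y = -6 + (-7) = -13 -> consistent with the transcript
step 7: x = -19 + (-6) = -25, y = -13 + (6) = -7 -> matches
step 8: x = -25 + (9) = -16, y = -7 + (3) = -4 -> in agreement
step 9: x = -16 + (-7) = -23, y = -4 + (2) = -2 -> the transcript disagrees here
Step 9 is the first one off; corrected, y = -2.

step 9, y = -2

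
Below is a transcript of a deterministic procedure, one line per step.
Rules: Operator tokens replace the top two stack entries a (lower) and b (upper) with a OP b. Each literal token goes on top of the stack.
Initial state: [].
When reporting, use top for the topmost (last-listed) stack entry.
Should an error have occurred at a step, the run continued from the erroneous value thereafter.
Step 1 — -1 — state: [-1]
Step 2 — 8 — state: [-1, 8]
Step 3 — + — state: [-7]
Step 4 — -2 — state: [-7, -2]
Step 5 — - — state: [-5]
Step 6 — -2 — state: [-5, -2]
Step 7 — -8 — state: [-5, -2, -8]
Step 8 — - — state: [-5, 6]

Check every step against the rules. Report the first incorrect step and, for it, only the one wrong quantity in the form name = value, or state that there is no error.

step 1: push -1: top = -1 -> same as recorded
step 2: push 8: top = 8 -> matches
step 3: -1 + 8 = 7 -> the transcript disagrees here
So the first discrepancy is step 3, where the right value is top = 7.

step 3, top = 7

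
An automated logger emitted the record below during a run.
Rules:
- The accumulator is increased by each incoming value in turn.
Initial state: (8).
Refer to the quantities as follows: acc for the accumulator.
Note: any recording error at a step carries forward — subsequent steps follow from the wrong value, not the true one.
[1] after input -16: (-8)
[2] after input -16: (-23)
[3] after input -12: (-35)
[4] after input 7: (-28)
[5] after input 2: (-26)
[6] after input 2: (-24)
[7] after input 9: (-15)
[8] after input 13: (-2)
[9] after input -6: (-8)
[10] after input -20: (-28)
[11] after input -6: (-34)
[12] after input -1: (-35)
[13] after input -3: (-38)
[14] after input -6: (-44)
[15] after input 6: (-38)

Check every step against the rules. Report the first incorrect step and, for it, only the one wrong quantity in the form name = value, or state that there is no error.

step 2, acc = -24

step 1: acc = 8 + -16 = -8 -> verified
step 2: acc = -8 + -16 = -24 -> this is not what the record shows
So the first discrepancy is step 2, where the right value is acc = -24.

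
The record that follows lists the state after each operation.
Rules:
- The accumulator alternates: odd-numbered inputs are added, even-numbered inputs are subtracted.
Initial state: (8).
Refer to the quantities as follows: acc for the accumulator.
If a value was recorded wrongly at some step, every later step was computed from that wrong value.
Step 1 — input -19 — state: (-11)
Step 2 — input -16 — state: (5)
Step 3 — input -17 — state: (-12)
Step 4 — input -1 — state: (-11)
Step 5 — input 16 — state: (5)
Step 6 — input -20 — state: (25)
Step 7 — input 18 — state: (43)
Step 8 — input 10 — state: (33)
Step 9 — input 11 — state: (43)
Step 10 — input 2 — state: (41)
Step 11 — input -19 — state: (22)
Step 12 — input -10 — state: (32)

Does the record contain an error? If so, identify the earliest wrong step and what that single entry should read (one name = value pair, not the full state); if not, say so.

Step 1: acc = 8 + -19 = -11 — matches.
Step 2: acc = -11 - -16 = 5 — exactly as logged.
Step 3: acc = 5 + -17 = -12 — agrees with the record.
Step 4: acc = -12 - -1 = -11 — matches.
Step 5: acc = -11 + 16 = 5 — no discrepancy.
Step 6: acc = 5 - -20 = 25 — in agreement.
Step 7: acc = 25 + 18 = 43 — exactly as logged.
Step 8: acc = 43 - 10 = 33 — confirmed correct.
Step 9: acc = 33 + 11 = 44 — the recorded entry deviates here.
First incorrect step: 9; the correct value is acc = 44.

step 9, acc = 44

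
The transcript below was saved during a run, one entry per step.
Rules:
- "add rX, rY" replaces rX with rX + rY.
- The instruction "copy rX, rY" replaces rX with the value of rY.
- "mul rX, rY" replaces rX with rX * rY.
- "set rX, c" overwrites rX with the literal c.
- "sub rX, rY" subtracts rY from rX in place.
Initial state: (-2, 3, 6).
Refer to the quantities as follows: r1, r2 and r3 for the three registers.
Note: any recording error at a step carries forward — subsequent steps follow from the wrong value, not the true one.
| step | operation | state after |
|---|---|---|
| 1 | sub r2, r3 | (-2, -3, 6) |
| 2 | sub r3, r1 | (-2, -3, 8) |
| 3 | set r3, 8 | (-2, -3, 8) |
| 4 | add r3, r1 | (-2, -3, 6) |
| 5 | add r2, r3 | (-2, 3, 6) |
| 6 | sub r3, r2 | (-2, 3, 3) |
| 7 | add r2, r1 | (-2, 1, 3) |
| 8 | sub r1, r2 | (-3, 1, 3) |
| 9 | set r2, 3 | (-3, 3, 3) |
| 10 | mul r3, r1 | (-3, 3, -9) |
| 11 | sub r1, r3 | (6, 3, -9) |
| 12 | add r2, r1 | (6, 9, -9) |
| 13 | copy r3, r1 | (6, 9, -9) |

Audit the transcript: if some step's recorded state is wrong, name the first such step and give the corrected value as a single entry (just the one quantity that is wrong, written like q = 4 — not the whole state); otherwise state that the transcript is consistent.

Step 1: r2 = 3 - 6 = -3 — matches.
Step 2: r3 = 6 - -2 = 8 — confirmed correct.
Step 3: r3 = 8 — confirmed correct.
Step 4: r3 = 8 + -2 = 6 — no discrepancy.
Step 5: r2 = -3 + 6 = 3 — in agreement.
Step 6: r3 = 6 - 3 = 3 — checks out.
Step 7: r2 = 3 + -2 = 1 — agrees with the transcript.
Step 8: r1 = -2 - 1 = -3 — same as recorded.
Step 9: r2 = 3 — verified.
Step 10: r3 = 3 * -3 = -9 — confirmed correct.
Step 11: r1 = -3 - -9 = 6 — same as recorded.
Step 12: r2 = 3 + 6 = 9 — same as recorded.
Step 13: r3 = 6 — first mismatch against the transcript.
That makes step 13 the first incorrect line — r3 = 6 is what it should show.

step 13, r3 = 6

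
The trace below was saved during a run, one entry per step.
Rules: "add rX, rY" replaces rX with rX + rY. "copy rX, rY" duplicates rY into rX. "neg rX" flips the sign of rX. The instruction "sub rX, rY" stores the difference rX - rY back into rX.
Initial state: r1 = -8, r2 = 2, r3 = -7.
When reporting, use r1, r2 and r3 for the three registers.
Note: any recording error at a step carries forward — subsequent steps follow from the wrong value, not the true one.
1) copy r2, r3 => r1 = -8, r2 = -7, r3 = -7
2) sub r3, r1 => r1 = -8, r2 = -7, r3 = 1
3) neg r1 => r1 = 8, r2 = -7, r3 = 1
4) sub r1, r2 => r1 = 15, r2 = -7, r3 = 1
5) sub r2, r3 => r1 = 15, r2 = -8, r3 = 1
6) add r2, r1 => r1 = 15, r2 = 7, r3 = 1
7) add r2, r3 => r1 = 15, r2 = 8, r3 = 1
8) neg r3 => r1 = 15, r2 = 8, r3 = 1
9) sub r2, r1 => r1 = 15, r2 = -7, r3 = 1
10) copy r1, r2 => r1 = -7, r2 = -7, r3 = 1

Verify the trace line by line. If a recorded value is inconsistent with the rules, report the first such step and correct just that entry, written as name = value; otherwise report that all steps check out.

step 8, r3 = -1

1. r2 = -7 (in agreement)
2. r3 = -7 - -8 = 1 (no discrepancy)
3. r1 = -(-8) = 8 (in agreement)
4. r1 = 8 - -7 = 15 (matches)
5. r2 = -7 - 1 = -8 (confirmed correct)
6. r2 = -8 + 15 = 7 (checks out)
7. r2 = 7 + 1 = 8 (same as recorded)
8. r3 = -(1) = -1 (the entry is off here)
The audit stops at step 8: the recorded entry is wrong and should be r3 = -1.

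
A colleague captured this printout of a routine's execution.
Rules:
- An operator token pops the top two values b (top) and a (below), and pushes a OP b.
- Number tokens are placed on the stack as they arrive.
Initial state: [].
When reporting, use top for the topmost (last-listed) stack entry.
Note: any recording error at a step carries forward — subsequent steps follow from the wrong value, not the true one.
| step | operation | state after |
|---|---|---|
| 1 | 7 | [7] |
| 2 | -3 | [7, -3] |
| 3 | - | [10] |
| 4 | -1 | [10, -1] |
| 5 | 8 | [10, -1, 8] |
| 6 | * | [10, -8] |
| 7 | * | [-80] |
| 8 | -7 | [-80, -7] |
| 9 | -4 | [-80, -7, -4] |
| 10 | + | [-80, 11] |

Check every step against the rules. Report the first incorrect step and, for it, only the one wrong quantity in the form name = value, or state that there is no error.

step 10, top = -11

step 1: push 7: top = 7 -> checks out
step 2: push -3: top = -3 -> agrees with the printout
step 3: 7 - -3 = 10 -> verified
step 4: push -1: top = -1 -> exactly as logged
step 5: push 8: top = 8 -> verified
step 6: -1 * 8 = -8 -> confirmed correct
step 7: 10 * -8 = -80 -> checks out
step 8: push -7: top = -7 -> no discrepancy
step 9: push -4: top = -4 -> no discrepancy
step 10: -7 + -4 = -11 -> the entry is off here
That makes step 10 the first incorrect line — top = -11 is what it should show.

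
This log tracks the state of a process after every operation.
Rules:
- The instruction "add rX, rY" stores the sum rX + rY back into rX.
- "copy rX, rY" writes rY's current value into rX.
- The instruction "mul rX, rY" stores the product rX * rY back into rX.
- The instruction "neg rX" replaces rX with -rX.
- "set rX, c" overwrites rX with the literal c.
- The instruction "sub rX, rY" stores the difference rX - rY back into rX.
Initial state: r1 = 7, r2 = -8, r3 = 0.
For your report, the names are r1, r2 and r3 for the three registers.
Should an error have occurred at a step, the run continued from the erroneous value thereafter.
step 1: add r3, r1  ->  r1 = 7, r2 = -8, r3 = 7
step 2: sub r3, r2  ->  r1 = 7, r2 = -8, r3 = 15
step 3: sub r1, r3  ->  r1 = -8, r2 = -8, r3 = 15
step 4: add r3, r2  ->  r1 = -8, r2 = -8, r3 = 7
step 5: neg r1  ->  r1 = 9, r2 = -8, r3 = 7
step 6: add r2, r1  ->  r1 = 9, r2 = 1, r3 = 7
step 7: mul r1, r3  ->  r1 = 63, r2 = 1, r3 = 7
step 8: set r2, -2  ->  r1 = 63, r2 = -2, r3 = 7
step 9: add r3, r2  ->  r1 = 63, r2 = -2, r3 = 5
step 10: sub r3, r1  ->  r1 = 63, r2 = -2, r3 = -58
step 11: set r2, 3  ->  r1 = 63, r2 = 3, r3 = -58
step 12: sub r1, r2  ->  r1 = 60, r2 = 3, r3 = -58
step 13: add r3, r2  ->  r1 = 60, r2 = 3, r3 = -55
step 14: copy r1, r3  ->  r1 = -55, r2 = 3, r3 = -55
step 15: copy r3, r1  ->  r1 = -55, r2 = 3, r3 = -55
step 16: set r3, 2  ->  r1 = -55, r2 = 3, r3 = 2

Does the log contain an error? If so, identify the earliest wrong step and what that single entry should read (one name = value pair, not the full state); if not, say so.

step 1: r3 = 0 + 7 = 7 -> no discrepancy
step 2: r3 = 7 - -8 = 15 -> no discrepancy
step 3: r1 = 7 - 15 = -8 -> agrees with the log
step 4: r3 = 15 + -8 = 7 -> no discrepancy
step 5: r1 = -(-8) = 8 -> first mismatch against the log
First deviation found at step 5; the corrected entry is r1 = 8.

step 5, r1 = 8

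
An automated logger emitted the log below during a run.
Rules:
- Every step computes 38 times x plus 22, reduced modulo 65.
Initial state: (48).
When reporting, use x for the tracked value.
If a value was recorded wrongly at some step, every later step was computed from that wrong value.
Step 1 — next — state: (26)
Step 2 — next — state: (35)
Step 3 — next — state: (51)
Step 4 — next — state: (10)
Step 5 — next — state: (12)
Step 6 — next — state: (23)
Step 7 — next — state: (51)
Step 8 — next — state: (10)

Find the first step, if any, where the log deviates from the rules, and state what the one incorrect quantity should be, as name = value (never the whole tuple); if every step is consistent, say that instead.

step 3, x = 52

step 1: x = (38*48 + 22) mod 65 = 26 -> checks out
step 2: x = (38*26 + 22) mod 65 = 35 -> same as recorded
step 3: x = (38*35 + 22) mod 65 = 52 -> first mismatch against the log
First incorrect step: 3; the correct value is x = 52.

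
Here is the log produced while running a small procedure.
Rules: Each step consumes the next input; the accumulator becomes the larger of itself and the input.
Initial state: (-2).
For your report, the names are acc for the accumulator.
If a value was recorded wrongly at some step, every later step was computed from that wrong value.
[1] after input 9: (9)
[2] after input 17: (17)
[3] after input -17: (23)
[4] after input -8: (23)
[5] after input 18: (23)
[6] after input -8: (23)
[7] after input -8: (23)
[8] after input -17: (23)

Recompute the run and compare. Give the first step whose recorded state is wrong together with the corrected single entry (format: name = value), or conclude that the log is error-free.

1. acc = max(-2, 9) = 9 (matches)
2. acc = max(9, 17) = 17 (verified)
3. acc = max(17, -17) = 17 (not what was recorded)
The earliest wrong entry is at step 3: it should read acc = 17.

step 3, acc = 17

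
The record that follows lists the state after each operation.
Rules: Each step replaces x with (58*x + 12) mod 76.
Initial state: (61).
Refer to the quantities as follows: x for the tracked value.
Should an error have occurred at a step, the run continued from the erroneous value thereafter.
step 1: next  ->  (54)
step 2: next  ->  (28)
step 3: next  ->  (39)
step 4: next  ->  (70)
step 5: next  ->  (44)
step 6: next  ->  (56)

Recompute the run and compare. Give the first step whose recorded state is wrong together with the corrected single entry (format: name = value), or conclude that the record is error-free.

step 3, x = 40

Recomputing the run from the initial state:
step 1: x = 54
step 2: x = 28
step 3: x = 40
step 4: x = 52
step 5: x = 64
step 6: x = 0
The first disagreement with the record is at step 3, where the value should be x = 40.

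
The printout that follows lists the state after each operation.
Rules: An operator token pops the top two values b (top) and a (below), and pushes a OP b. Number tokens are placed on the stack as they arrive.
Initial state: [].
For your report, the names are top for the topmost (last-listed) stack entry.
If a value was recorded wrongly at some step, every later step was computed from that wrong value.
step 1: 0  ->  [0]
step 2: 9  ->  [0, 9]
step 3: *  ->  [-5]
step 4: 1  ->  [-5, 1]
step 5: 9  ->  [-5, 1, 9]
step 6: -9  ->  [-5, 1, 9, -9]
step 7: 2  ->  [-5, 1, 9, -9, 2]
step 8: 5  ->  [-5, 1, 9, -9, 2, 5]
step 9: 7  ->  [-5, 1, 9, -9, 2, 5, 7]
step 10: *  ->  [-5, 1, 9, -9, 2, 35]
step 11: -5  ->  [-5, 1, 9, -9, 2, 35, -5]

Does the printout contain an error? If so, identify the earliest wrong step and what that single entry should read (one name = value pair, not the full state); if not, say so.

step 3, top = 0

step 1: push 0: top = 0 -> agrees with the printout
step 2: push 9: top = 9 -> confirmed correct
step 3: 0 * 9 = 0 -> not what was recorded
So the first discrepancy is step 3, where the right value is top = 0.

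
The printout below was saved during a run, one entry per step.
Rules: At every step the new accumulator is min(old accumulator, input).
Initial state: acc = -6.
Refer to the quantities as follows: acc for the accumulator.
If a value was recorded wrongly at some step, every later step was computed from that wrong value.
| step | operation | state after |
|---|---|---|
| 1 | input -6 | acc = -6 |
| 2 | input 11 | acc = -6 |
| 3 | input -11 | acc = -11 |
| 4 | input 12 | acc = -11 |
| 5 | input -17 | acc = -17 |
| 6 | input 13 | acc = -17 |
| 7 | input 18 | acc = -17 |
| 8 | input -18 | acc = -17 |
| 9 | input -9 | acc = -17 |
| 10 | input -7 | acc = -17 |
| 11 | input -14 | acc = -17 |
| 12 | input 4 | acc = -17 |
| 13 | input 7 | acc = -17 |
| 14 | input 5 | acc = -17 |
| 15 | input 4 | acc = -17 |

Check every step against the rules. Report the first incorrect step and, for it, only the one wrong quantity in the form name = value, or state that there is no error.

step 8, acc = -18

Step 1: acc = min(-6, -6) = -6 — no discrepancy.
Step 2: acc = min(-6, 11) = -6 — same as recorded.
Step 3: acc = min(-6, -11) = -11 — checks out.
Step 4: acc = min(-11, 12) = -11 — verified.
Step 5: acc = min(-11, -17) = -17 — verified.
Step 6: acc = min(-17, 13) = -17 — consistent with the printout.
Step 7: acc = min(-17, 18) = -17 — verified.
Step 8: acc = min(-17, -18) = -18 — the entry is off here.
Step 8 is the first one off; corrected, acc = -18.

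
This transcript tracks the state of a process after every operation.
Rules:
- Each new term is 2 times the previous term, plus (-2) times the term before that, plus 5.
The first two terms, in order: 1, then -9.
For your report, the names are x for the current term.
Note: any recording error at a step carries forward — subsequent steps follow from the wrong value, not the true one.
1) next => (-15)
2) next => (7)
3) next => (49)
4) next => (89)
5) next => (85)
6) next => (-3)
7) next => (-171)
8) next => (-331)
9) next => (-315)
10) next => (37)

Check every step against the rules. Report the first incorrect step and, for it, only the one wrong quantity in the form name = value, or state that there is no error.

Recomputing the run from the initial state:
step 1: x = -15
step 2: x = -7
step 3: x = 21
step 4: x = 61
step 5: x = 85
step 6: x = 53
step 7: x = -59
step 8: x = -219
step 9: x = -315
step 10: x = -187
The first disagreement with the transcript is at step 2, where the value should be x = -7.

step 2, x = -7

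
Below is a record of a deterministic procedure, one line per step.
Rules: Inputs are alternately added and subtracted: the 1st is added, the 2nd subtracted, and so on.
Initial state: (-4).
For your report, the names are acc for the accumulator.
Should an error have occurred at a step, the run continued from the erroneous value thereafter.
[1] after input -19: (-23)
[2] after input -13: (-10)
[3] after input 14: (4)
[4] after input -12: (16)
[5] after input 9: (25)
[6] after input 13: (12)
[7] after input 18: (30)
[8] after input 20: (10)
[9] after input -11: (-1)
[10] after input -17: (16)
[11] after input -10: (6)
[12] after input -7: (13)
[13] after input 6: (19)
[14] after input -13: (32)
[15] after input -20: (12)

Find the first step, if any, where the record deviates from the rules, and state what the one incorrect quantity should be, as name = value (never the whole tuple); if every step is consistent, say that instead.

Step 1: acc = -4 + -19 = -23 — consistent with the record.
Step 2: acc = -23 - -13 = -10 — consistent with the record.
Step 3: acc = -10 + 14 = 4 — in agreement.
Step 4: acc = 4 - -12 = 16 — checks out.
Step 5: acc = 16 + 9 = 25 — checks out.
Step 6: acc = 25 - 13 = 12 — exactly as logged.
Step 7: acc = 12 + 18 = 30 — same as recorded.
Step 8: acc = 30 - 20 = 10 — exactly as logged.
Step 9: acc = 10 + -11 = -1 — consistent with the record.
Step 10: acc = -1 - -17 = 16 — confirmed correct.
Step 11: acc = 16 + -10 = 6 — matches.
Step 12: acc = 6 - -7 = 13 — no discrepancy.
Step 13: acc = 13 + 6 = 19 — matches.
Step 14: acc = 19 - -13 = 32 — no discrepancy.
Step 15: acc = 32 + -20 = 12 — same as recorded.
The whole run recomputes cleanly — no discrepancies.

no error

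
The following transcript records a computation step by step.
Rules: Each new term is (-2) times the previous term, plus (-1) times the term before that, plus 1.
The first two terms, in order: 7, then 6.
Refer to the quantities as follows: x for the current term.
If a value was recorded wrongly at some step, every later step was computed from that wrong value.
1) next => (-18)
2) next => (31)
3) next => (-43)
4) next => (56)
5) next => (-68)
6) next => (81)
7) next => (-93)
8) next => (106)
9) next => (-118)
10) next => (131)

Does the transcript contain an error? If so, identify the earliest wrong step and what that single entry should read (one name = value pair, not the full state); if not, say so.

Step 1: x = -2*(6) + (-1)*(7) + (1) = -18 — no discrepancy.
Step 2: x = -2*(-18) + (-1)*(6) + (1) = 31 — agrees with the transcript.
Step 3: x = -2*(31) + (-1)*(-18) + (1) = -43 — exactly as logged.
Step 4: x = -2*(-43) + (-1)*(31) + (1) = 56 — no discrepancy.
Step 5: x = -2*(56) + (-1)*(-43) + (1) = -68 — checks out.
Step 6: x = -2*(-68) + (-1)*(56) + (1) = 81 — exactly as logged.
Step 7: x = -2*(81) + (-1)*(-68) + (1) = -93 — no discrepancy.
Step 8: x = -2*(-93) + (-1)*(81) + (1) = 106 — in agreement.
Step 9: x = -2*(106) + (-1)*(-93) + (1) = -118 — agrees with the transcript.
Step 10: x = -2*(-118) + (-1)*(106) + (1) = 131 — agrees with the transcript.
The recomputation confirms every line.

no error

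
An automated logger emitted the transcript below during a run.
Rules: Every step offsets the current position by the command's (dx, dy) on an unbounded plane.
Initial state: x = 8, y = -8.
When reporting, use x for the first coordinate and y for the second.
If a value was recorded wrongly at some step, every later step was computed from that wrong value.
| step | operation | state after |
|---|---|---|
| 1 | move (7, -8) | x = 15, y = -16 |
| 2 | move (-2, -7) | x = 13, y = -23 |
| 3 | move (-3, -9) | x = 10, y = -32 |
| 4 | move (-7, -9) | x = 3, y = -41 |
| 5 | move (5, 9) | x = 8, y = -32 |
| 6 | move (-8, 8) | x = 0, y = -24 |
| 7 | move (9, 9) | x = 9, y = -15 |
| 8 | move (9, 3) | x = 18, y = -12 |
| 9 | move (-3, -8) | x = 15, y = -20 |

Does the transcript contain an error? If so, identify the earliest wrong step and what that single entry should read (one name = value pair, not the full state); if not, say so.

Recomputing the run from the initial state:
step 1: x = 15, y = -16
step 2: x = 13, y = -23
step 3: x = 10, y = -32
step 4: x = 3, y = -41
step 5: x = 8, y = -32
step 6: x = 0, y = -24
step 7: x = 9, y = -15
step 8: x = 18, y = -12
step 9: x = 15, y = -20
This matches the transcript at every step.

no error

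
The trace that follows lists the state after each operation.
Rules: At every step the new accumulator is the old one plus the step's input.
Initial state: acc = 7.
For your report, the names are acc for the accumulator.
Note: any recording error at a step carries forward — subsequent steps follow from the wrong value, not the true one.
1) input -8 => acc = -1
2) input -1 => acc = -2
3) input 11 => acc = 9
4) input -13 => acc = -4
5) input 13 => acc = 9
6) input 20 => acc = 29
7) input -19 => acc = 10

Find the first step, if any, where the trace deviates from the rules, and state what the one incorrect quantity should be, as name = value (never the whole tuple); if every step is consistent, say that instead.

Step 1: acc = 7 + -8 = -1 — consistent with the trace.
Step 2: acc = -1 + -1 = -2 — same as recorded.
Step 3: acc = -2 + 11 = 9 — matches.
Step 4: acc = 9 + -13 = -4 — no discrepancy.
Step 5: acc = -4 + 13 = 9 — exactly as logged.
Step 6: acc = 9 + 20 = 29 — confirmed correct.
Step 7: acc = 29 + -19 = 10 — confirmed correct.
Every step is consistent.

no error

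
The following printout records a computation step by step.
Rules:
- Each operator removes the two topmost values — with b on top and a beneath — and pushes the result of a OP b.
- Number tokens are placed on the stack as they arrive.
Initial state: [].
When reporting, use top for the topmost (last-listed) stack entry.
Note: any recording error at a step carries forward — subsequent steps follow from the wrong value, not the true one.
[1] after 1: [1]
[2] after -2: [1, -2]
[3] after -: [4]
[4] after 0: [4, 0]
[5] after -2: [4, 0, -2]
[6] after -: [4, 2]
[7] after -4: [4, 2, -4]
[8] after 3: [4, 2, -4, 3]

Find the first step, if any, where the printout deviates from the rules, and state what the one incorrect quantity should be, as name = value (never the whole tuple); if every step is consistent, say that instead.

step 3, top = 3

Recomputing the run from the initial state:
step 1: [1]
step 2: [1, -2]
step 3: [3]
step 4: [3, 0]
step 5: [3, 0, -2]
step 6: [3, 2]
step 7: [3, 2, -4]
step 8: [3, 2, -4, 3]
The first disagreement with the printout is at step 3, where the value should be top = 3.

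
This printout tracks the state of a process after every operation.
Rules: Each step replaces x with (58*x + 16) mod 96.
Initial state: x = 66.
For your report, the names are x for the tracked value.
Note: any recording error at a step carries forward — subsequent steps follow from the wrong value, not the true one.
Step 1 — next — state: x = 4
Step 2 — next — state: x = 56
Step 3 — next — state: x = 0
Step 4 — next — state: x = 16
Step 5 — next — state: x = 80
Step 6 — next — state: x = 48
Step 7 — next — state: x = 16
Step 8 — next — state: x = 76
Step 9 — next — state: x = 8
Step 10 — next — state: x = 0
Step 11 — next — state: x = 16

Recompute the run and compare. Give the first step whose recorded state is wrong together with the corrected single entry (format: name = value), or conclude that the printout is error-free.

step 8, x = 80

1. x = (58*66 + 16) mod 96 = 4 (in agreement)
2. x = (58*4 + 16) mod 96 = 56 (verified)
3. x = (58*56 + 16) mod 96 = 0 (matches)
4. x = (58*0 + 16) mod 96 = 16 (checks out)
5. x = (58*16 + 16) mod 96 = 80 (exactly as logged)
6. x = (58*80 + 16) mod 96 = 48 (same as recorded)
7. x = (58*48 + 16) mod 96 = 16 (confirmed correct)
8. x = (58*16 + 16) mod 96 = 80 (this is not what the printout shows)
So the first discrepancy is step 8, where the right value is x = 80.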